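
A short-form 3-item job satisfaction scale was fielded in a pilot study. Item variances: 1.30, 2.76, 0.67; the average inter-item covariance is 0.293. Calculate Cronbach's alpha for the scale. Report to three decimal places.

Cronbach's alpha = 0.406

sum of item variances = 1.30 + 2.76 + 0.67 = 4.73
Sum of the 3 distinct covariances = 3 × 0.293 = 0.879
total variance = sum of item variances + 2·Σcov = 4.73 + 2 × 0.879 = 6.488
α = (3/2)·(1 − 4.73/6.488) = 0.406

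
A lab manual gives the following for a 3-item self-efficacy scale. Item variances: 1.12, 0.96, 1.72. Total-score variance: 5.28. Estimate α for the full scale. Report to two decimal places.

α = 0.42

ΣVar(i) = 1.12 + 0.96 + 1.72 = 3.80
α = (k/(k−1))·(1 − ΣVar(i)/σ²_T) = (3/2)·(1 − 3.80/5.28) = 0.42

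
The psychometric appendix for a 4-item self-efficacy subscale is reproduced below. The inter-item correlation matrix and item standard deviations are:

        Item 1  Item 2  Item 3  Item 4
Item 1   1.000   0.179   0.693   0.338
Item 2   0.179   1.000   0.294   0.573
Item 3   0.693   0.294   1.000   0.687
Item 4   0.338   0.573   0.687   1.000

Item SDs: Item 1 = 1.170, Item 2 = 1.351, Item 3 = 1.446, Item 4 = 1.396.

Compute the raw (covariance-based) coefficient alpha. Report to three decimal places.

coefficient alpha = 0.777

Σσ²ᵢ = 1.170² + 1.351² + 1.446² + 1.396² = 7.2338
Covariances σ_ij = r_ij · s_i · s_j:
  σ(Item 1,Item 2) = 0.179 × 1.170 × 1.351 = 0.2829
  σ(Item 1,Item 3) = 0.693 × 1.170 × 1.446 = 1.1724
  σ(Item 1,Item 4) = 0.338 × 1.170 × 1.396 = 0.5521
  σ(Item 2,Item 3) = 0.294 × 1.351 × 1.446 = 0.5743
  σ(Item 2,Item 4) = 0.573 × 1.351 × 1.396 = 1.0807
  σ(Item 3,Item 4) = 0.687 × 1.446 × 1.396 = 1.3868
σ²_T = Σσ²ᵢ + 2·Σσ_ij = 7.2338 + 2 × 5.0492 = 17.3322
α = (4/3)·(1 − 7.2338/17.3322) = 0.777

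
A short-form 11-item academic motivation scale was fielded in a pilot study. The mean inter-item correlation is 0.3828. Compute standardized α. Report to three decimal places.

Standardized α = k·r̄ / (1 + (k−1)·r̄) = 11 × 0.3828 / (1 + 10 × 0.3828)
  = 4.2108 / 4.8280 = 0.872

α = 0.872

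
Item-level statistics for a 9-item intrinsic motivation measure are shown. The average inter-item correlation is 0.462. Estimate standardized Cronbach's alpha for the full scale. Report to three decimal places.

Standardized α = k·r̄ / (1 + (k−1)·r̄) = 9 × 0.462 / (1 + 8 × 0.462)
  = 4.1580 / 4.6960 = 0.885

α = 0.885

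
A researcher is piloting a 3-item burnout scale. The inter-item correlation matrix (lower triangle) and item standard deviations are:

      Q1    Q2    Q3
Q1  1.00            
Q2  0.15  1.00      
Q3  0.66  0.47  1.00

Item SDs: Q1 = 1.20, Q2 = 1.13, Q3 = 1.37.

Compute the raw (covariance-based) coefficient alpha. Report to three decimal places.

α = 0.701

Σσ²ᵢ = 1.20² + 1.13² + 1.37² = 4.5938
Covariances σ_ij = r_ij · s_i · s_j:
  σ(Q1,Q2) = 0.15 × 1.20 × 1.13 = 0.2034
  σ(Q1,Q3) = 0.66 × 1.20 × 1.37 = 1.0850
  σ(Q2,Q3) = 0.47 × 1.13 × 1.37 = 0.7276
σ²_T = Σσ²ᵢ + 2·Σσ_ij = 4.5938 + 2 × 2.0160 = 8.6258
α = (3/2)·(1 − 4.5938/8.6258) = 0.701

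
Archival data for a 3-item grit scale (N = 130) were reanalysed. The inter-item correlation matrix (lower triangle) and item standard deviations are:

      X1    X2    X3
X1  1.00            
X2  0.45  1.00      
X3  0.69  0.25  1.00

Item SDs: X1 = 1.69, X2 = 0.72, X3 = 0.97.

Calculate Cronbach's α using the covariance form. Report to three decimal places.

Σσ²ᵢ = 1.69² + 0.72² + 0.97² = 4.3154
Covariances σ_ij = r_ij · s_i · s_j:
  σ(X1,X2) = 0.45 × 1.69 × 0.72 = 0.5476
  σ(X1,X3) = 0.69 × 1.69 × 0.97 = 1.1311
  σ(X2,X3) = 0.25 × 0.72 × 0.97 = 0.1746
σ²_T = Σσ²ᵢ + 2·Σσ_ij = 4.3154 + 2 × 1.8533 = 8.0220
α = (3/2)·(1 − 4.3154/8.0220) = 0.693

α = 0.693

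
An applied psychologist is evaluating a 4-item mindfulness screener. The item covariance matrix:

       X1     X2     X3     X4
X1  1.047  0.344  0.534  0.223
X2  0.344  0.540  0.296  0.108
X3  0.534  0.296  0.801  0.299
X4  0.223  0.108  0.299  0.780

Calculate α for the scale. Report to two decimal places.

Σσᵢ² = 1.047 + 0.540 + 0.801 + 0.780 = 3.168
Σ_{i<j} σ_ij = 1.804
total variance = 3.168 + 2 × 1.804 = 6.776
α = (k/(k−1))·(1 − Σσᵢ²/total variance) = (4/3)·(1 − 3.168/6.776) = 0.71

α = 0.71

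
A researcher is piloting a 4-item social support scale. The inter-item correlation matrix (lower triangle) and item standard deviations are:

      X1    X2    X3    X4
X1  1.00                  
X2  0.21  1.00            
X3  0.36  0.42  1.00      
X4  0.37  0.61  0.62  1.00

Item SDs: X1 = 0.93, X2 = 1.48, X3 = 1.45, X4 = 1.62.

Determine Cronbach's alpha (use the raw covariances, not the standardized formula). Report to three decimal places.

Σσ²ᵢ = 0.93² + 1.48² + 1.45² + 1.62² = 7.7822
Covariances σ_ij = r_ij · s_i · s_j:
  σ(X1,X2) = 0.21 × 0.93 × 1.48 = 0.2890
  σ(X1,X3) = 0.36 × 0.93 × 1.45 = 0.4855
  σ(X1,X4) = 0.37 × 0.93 × 1.62 = 0.5574
  σ(X2,X3) = 0.42 × 1.48 × 1.45 = 0.9013
  σ(X2,X4) = 0.61 × 1.48 × 1.62 = 1.4625
  σ(X3,X4) = 0.62 × 1.45 × 1.62 = 1.4564
σ²_T = Σσ²ᵢ + 2·Σσ_ij = 7.7822 + 2 × 5.1521 = 18.0864
α = (4/3)·(1 − 7.7822/18.0864) = 0.760

Cronbach's alpha = 0.760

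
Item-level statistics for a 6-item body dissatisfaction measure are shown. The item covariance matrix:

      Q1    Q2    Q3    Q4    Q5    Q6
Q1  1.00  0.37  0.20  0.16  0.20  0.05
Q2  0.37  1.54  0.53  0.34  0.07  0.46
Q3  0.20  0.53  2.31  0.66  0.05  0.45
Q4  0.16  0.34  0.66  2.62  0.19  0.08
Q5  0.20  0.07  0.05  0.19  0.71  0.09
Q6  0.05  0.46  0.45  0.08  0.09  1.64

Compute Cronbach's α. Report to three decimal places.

α = 0.531

Σσ²ᵢ = 1.00 + 1.54 + 2.31 + 2.62 + 0.71 + 1.64 = 9.82
Sum of off-diagonal covariances = 3.90
σ²_total = 9.82 + 2 × 3.90 = 17.62
α = (k/(k−1))·(1 − Σσ²ᵢ/σ²_total) = (6/5)·(1 − 9.82/17.62) = 0.531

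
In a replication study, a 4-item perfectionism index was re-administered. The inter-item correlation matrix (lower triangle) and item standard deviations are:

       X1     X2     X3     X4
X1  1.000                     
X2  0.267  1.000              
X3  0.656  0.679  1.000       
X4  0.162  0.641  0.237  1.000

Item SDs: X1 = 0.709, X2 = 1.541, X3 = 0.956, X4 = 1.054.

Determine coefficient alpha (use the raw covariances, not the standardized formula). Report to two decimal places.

Σσ²ᵢ = 0.709² + 1.541² + 0.956² + 1.054² = 4.9022
Covariances σ_ij = r_ij · s_i · s_j:
  σ(X1,X2) = 0.267 × 0.709 × 1.541 = 0.2917
  σ(X1,X3) = 0.656 × 0.709 × 0.956 = 0.4446
  σ(X1,X4) = 0.162 × 0.709 × 1.054 = 0.1211
  σ(X2,X3) = 0.679 × 1.541 × 0.956 = 1.0003
  σ(X2,X4) = 0.641 × 1.541 × 1.054 = 1.0411
  σ(X3,X4) = 0.237 × 0.956 × 1.054 = 0.2388
σ²_T = Σσ²ᵢ + 2·Σσ_ij = 4.9022 + 2 × 3.1376 = 11.1774
α = (4/3)·(1 − 4.9022/11.1774) = 0.75

α = 0.75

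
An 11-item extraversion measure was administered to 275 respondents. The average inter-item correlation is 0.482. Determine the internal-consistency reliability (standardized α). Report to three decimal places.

Standardized α = k·r̄ / (1 + (k−1)·r̄) = 11 × 0.482 / (1 + 10 × 0.482)
  = 5.3020 / 5.8200 = 0.911

α = 0.911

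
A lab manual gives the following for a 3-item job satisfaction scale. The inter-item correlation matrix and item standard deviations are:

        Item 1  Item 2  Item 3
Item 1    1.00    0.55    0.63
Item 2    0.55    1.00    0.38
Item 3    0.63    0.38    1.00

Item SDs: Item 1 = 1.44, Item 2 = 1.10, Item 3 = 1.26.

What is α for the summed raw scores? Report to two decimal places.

Σσ²ᵢ = 1.44² + 1.10² + 1.26² = 4.8712
Covariances σ_ij = r_ij · s_i · s_j:
  σ(Item 1,Item 2) = 0.55 × 1.44 × 1.10 = 0.8712
  σ(Item 1,Item 3) = 0.63 × 1.44 × 1.26 = 1.1431
  σ(Item 2,Item 3) = 0.38 × 1.10 × 1.26 = 0.5267
σ²_T = Σσ²ᵢ + 2·Σσ_ij = 4.8712 + 2 × 2.5410 = 9.9532
α = (3/2)·(1 − 4.8712/9.9532) = 0.77

α = 0.77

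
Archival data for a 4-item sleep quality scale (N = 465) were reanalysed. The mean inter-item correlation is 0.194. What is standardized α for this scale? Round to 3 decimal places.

standardized α = 0.491

Standardized α = k·r̄ / (1 + (k−1)·r̄) = 4 × 0.194 / (1 + 3 × 0.194)
  = 0.7760 / 1.5820 = 0.491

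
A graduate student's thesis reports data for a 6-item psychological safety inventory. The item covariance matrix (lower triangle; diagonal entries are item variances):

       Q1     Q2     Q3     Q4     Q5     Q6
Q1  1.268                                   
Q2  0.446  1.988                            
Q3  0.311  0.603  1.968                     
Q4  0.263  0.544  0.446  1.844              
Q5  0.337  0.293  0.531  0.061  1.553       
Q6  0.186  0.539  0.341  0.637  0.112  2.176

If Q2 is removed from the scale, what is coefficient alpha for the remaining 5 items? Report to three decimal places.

α = 0.528

Remaining items: Q1, Q3, Q4, Q5, Q6 (k = 5).
Σσ²ᵢ = 1.268 + 1.968 + 1.844 + 1.553 + 2.176 = 8.809
σ²_T = 8.809 + 2 × 3.225 = 15.259
α (item deleted) = (5/4)·(1 − 8.809/15.259) = 0.528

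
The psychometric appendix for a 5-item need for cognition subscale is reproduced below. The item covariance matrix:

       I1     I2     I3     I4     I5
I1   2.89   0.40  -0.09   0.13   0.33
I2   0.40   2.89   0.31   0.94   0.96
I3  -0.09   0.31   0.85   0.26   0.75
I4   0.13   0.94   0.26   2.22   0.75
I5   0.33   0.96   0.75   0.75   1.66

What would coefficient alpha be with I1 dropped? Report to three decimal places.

Remaining items: I2, I3, I4, I5 (k = 4).
ΣVar(i) = 2.89 + 0.85 + 2.22 + 1.66 = 7.62
σ²_total = 7.62 + 2 × 3.97 = 15.56
α (item deleted) = (4/3)·(1 − 7.62/15.56) = 0.680

α = 0.680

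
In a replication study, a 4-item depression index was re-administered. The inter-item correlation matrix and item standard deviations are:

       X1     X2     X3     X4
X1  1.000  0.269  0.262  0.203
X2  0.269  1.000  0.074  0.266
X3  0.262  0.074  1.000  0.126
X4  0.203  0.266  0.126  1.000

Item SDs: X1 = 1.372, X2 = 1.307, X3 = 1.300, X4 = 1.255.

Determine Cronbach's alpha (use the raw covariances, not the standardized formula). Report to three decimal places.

Cronbach's alpha = 0.502

Σσ²ᵢ = 1.372² + 1.307² + 1.300² + 1.255² = 6.8557
Covariances σ_ij = r_ij · s_i · s_j:
  σ(X1,X2) = 0.269 × 1.372 × 1.307 = 0.4824
  σ(X1,X3) = 0.262 × 1.372 × 1.300 = 0.4673
  σ(X1,X4) = 0.203 × 1.372 × 1.255 = 0.3495
  σ(X2,X3) = 0.074 × 1.307 × 1.300 = 0.1257
  σ(X2,X4) = 0.266 × 1.307 × 1.255 = 0.4363
  σ(X3,X4) = 0.126 × 1.300 × 1.255 = 0.2056
σ²_T = Σσ²ᵢ + 2·Σσ_ij = 6.8557 + 2 × 2.0668 = 10.9893
α = (4/3)·(1 − 6.8557/10.9893) = 0.502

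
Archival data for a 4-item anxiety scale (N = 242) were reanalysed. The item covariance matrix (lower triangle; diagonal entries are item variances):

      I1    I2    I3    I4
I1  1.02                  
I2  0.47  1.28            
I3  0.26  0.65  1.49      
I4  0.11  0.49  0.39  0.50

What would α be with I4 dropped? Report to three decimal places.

α = 0.632

Remaining items: I1, I2, I3 (k = 3).
ΣVar(i) = 1.02 + 1.28 + 1.49 = 3.79
σ²_total = 3.79 + 2 × 1.38 = 6.55
α (item deleted) = (3/2)·(1 − 3.79/6.55) = 0.632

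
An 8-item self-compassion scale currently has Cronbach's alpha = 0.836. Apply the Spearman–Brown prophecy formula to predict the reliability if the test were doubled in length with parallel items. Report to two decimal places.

Length factor m = 2
α' = m·α / (1 + (m−1)·α)
   = 2 × 0.836 / (1 + (2 − 1) × 0.836)
   = 1.6720 / 1.8360 = 0.91

predicted reliability = 0.91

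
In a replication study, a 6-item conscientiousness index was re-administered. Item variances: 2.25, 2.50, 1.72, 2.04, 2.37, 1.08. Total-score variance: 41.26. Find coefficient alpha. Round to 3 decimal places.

Σσ²ᵢ = 2.25 + 2.50 + 1.72 + 2.04 + 2.37 + 1.08 = 11.96
α = (k/(k−1))·(1 − Σσ²ᵢ/Var(T)) = (6/5)·(1 − 11.96/41.26) = 0.852

coefficient alpha = 0.852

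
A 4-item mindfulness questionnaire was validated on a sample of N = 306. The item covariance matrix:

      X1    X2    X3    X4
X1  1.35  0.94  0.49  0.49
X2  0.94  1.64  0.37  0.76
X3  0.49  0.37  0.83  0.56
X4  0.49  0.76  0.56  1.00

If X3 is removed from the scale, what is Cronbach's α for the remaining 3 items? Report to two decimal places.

Cronbach's α = 0.78

Remaining items: X1, X2, X4 (k = 3).
sum of item variances = 1.35 + 1.64 + 1.00 = 3.99
σ²_total = 3.99 + 2 × 2.19 = 8.37
α (item deleted) = (3/2)·(1 − 3.99/8.37) = 0.78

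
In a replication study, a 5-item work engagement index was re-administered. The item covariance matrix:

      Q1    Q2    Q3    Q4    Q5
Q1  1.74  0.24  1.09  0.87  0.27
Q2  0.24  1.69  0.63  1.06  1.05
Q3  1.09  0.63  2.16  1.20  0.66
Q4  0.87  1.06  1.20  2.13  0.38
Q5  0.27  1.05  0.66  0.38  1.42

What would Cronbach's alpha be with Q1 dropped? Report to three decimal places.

Cronbach's alpha = 0.765

Remaining items: Q2, Q3, Q4, Q5 (k = 4).
ΣVar(i) = 1.69 + 2.16 + 2.13 + 1.42 = 7.40
σ²_T = 7.40 + 2 × 4.98 = 17.36
α (item deleted) = (4/3)·(1 − 7.40/17.36) = 0.765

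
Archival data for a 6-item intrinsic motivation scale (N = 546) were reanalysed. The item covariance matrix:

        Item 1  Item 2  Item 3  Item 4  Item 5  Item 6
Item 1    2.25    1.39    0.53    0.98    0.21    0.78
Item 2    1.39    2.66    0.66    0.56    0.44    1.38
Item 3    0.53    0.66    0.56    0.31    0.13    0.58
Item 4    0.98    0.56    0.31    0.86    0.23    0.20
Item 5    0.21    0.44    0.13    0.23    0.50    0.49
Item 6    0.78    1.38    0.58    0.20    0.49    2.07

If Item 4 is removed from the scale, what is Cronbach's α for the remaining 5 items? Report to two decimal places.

Remaining items: Item 1, Item 2, Item 3, Item 5, Item 6 (k = 5).
Σσ²ᵢ = 2.25 + 2.66 + 0.56 + 0.50 + 2.07 = 8.04
Var(T) = 8.04 + 2 × 6.59 = 21.22
α (item deleted) = (5/4)·(1 − 8.04/21.22) = 0.78

α = 0.78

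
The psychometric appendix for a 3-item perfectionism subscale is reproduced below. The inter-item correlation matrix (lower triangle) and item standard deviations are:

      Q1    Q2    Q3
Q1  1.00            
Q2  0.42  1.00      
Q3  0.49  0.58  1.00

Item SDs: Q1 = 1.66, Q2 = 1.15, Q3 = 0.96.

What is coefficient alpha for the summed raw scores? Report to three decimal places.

Σσ²ᵢ = 1.66² + 1.15² + 0.96² = 4.9997
Covariances σ_ij = r_ij · s_i · s_j:
  σ(Q1,Q2) = 0.42 × 1.66 × 1.15 = 0.8018
  σ(Q1,Q3) = 0.49 × 1.66 × 0.96 = 0.7809
  σ(Q2,Q3) = 0.58 × 1.15 × 0.96 = 0.6403
σ²_T = Σσ²ᵢ + 2·Σσ_ij = 4.9997 + 2 × 2.2230 = 9.4457
α = (3/2)·(1 − 4.9997/9.4457) = 0.706

coefficient alpha = 0.706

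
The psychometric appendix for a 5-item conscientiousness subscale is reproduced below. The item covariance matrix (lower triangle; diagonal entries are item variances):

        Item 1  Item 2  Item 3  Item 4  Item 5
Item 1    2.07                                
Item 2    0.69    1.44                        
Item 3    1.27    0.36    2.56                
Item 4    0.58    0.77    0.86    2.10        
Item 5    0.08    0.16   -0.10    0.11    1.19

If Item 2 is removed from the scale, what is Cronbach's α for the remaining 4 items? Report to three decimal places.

Remaining items: Item 1, Item 3, Item 4, Item 5 (k = 4).
Σσᵢ² = 2.07 + 2.56 + 2.10 + 1.19 = 7.92
total variance = 7.92 + 2 × 2.80 = 13.52
α (item deleted) = (4/3)·(1 − 7.92/13.52) = 0.552

α = 0.552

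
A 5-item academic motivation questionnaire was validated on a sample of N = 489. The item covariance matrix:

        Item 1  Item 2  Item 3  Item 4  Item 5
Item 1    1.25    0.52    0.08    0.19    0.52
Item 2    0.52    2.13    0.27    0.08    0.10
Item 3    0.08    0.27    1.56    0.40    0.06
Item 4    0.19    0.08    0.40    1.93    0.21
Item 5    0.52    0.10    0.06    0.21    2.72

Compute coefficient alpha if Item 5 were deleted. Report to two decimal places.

coefficient alpha = 0.41

Remaining items: Item 1, Item 2, Item 3, Item 4 (k = 4).
ΣVar(i) = 1.25 + 2.13 + 1.56 + 1.93 = 6.87
total variance = 6.87 + 2 × 1.54 = 9.95
α (item deleted) = (4/3)·(1 − 6.87/9.95) = 0.41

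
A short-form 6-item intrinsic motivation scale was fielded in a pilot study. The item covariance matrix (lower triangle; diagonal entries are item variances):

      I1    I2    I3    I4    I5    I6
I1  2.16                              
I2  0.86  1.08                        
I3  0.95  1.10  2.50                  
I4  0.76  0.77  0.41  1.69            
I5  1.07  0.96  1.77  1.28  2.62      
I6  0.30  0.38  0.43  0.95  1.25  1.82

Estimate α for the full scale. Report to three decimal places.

sum of item variances = 2.16 + 1.08 + 2.50 + 1.69 + 2.62 + 1.82 = 11.87
Sum of the distinct covariances = 13.24
total variance = 11.87 + 2 × 13.24 = 38.35
α = (k/(k−1))·(1 − sum of item variances/total variance) = (6/5)·(1 − 11.87/38.35) = 0.829

α = 0.829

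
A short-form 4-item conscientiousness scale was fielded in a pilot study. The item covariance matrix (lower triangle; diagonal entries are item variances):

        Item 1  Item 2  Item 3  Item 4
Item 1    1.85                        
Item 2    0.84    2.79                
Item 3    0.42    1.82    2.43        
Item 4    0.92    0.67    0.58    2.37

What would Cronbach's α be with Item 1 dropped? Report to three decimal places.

Remaining items: Item 2, Item 3, Item 4 (k = 3).
Σσ²ᵢ = 2.79 + 2.43 + 2.37 = 7.59
Var(T) = 7.59 + 2 × 3.07 = 13.73
α (item deleted) = (3/2)·(1 − 7.59/13.73) = 0.671

α = 0.671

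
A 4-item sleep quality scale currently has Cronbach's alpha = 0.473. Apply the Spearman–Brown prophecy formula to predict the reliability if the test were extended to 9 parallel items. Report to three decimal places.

Length factor m = 9/4 = 2.2500
α' = m·α / (1 + (m−1)·α)
   = 9/4 × 0.473 / (1 + (9/4 − 1) × 0.473)
   = 1.0642 / 1.5913 = 0.669

predicted reliability = 0.669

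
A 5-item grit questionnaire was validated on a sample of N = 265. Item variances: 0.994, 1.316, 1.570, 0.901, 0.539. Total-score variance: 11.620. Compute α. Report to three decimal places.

α = 0.678

sum of item variances = 0.994 + 1.316 + 1.570 + 0.901 + 0.539 = 5.320
α = (k/(k−1))·(1 − sum of item variances/σ²_T) = (5/4)·(1 − 5.320/11.620) = 0.678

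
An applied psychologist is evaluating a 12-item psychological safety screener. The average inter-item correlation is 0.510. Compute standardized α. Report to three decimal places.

Standardized α = k·r̄ / (1 + (k−1)·r̄) = 12 × 0.510 / (1 + 11 × 0.510)
  = 6.1200 / 6.6100 = 0.926

standardized α = 0.926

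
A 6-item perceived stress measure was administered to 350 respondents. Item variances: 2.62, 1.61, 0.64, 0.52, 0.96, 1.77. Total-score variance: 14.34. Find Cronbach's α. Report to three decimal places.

α = 0.521

sum of item variances = 2.62 + 1.61 + 0.64 + 0.52 + 0.96 + 1.77 = 8.12
α = (k/(k−1))·(1 − sum of item variances/σ²_T) = (6/5)·(1 − 8.12/14.34) = 0.521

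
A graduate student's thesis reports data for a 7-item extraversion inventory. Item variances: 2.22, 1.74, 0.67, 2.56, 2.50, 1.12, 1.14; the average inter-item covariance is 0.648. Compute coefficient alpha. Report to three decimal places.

sum of item variances = 2.22 + 1.74 + 0.67 + 2.56 + 2.50 + 1.12 + 1.14 = 11.95
Sum of the 21 distinct covariances = 21 × 0.648 = 13.608
Var(T) = sum of item variances + 2·Σcov = 11.95 + 2 × 13.608 = 39.166
α = (7/6)·(1 − 11.95/39.166) = 0.811

coefficient alpha = 0.811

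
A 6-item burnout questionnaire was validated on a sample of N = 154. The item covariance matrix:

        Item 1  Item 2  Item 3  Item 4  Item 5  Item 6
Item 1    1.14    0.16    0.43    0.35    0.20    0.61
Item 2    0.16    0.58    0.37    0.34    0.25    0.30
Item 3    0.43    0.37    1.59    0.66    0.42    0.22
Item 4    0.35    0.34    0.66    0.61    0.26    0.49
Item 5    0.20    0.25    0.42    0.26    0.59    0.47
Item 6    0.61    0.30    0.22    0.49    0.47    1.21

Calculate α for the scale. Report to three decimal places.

ΣVar(i) = 1.14 + 0.58 + 1.59 + 0.61 + 0.59 + 1.21 = 5.72
Sum of off-diagonal covariances = 5.53
total variance = 5.72 + 2 × 5.53 = 16.78
α = (k/(k−1))·(1 − ΣVar(i)/total variance) = (6/5)·(1 − 5.72/16.78) = 0.791

α = 0.791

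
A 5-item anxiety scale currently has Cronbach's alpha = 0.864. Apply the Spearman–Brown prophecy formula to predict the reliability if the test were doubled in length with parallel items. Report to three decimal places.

predicted reliability = 0.927

Length factor m = 2
α' = m·α / (1 + (m−1)·α)
   = 2 × 0.864 / (1 + (2 − 1) × 0.864)
   = 1.7280 / 1.8640 = 0.927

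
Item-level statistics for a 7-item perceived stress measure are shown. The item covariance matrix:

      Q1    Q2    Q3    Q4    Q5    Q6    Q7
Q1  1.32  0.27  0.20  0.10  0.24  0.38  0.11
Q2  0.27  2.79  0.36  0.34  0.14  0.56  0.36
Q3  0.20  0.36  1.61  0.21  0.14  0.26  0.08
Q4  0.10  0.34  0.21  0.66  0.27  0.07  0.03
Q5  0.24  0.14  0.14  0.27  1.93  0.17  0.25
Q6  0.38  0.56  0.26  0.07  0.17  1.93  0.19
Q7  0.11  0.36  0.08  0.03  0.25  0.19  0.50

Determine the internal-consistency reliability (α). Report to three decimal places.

α = 0.546

ΣVar(i) = 1.32 + 2.79 + 1.61 + 0.66 + 1.93 + 1.93 + 0.50 = 10.74
Σ_{i<j} σ_ij = 4.73
Var(T) = 10.74 + 2 × 4.73 = 20.20
α = (k/(k−1))·(1 − ΣVar(i)/Var(T)) = (7/6)·(1 − 10.74/20.20) = 0.546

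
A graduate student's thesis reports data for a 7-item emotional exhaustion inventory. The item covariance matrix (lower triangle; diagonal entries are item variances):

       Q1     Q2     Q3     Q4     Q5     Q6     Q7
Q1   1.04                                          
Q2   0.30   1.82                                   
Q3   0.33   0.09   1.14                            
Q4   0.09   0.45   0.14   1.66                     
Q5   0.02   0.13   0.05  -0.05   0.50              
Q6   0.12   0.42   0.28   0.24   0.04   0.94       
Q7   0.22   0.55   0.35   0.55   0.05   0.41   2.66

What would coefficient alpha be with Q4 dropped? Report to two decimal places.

coefficient alpha = 0.54

Remaining items: Q1, Q2, Q3, Q5, Q6, Q7 (k = 6).
Σσ²ᵢ = 1.04 + 1.82 + 1.14 + 0.50 + 0.94 + 2.66 = 8.10
total variance = 8.10 + 2 × 3.36 = 14.82
α (item deleted) = (6/5)·(1 − 8.10/14.82) = 0.54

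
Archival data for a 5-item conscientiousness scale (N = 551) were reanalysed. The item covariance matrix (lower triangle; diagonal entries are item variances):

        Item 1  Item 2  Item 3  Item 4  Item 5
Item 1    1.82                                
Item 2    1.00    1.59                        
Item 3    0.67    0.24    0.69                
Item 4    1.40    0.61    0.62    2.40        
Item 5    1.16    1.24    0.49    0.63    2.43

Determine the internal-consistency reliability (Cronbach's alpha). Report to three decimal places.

Cronbach's alpha = 0.804

sum of item variances = 1.82 + 1.59 + 0.69 + 2.40 + 2.43 = 8.93
Sum of off-diagonal covariances = 8.06
Var(T) = 8.93 + 2 × 8.06 = 25.05
α = (k/(k−1))·(1 − sum of item variances/Var(T)) = (5/4)·(1 − 8.93/25.05) = 0.804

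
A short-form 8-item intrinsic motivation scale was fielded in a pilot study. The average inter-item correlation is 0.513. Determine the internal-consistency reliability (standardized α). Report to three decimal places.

α = 0.894

Standardized α = k·r̄ / (1 + (k−1)·r̄) = 8 × 0.513 / (1 + 7 × 0.513)
  = 4.1040 / 4.5910 = 0.894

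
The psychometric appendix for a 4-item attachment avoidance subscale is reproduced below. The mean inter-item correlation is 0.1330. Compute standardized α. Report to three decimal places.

Standardized α = k·r̄ / (1 + (k−1)·r̄) = 4 × 0.1330 / (1 + 3 × 0.1330)
  = 0.5320 / 1.3990 = 0.380

α = 0.380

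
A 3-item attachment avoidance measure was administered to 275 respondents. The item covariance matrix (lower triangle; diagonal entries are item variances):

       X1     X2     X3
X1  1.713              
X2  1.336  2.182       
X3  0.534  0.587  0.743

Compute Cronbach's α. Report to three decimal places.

α = 0.772

ΣVar(i) = 1.713 + 2.182 + 0.743 = 4.638
Σ_{i<j} σ_ij = 2.457
total variance = 4.638 + 2 × 2.457 = 9.552
α = (k/(k−1))·(1 − ΣVar(i)/total variance) = (3/2)·(1 − 4.638/9.552) = 0.772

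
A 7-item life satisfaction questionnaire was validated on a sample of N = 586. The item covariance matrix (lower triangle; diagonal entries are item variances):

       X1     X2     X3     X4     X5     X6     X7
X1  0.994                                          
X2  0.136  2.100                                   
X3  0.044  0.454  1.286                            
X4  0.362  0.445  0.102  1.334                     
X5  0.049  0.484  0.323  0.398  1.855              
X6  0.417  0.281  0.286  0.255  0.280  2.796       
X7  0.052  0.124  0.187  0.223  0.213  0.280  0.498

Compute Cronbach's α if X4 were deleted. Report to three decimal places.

Remaining items: X1, X2, X3, X5, X6, X7 (k = 6).
ΣVar(i) = 0.994 + 2.100 + 1.286 + 1.855 + 2.796 + 0.498 = 9.529
Var(T) = 9.529 + 2 × 3.610 = 16.749
α (item deleted) = (6/5)·(1 − 9.529/16.749) = 0.517

α = 0.517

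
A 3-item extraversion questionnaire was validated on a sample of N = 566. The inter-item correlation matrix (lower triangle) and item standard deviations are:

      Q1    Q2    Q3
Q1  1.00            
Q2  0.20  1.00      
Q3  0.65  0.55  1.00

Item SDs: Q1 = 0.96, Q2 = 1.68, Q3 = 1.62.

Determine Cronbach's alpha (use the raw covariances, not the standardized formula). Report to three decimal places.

α = 0.706

Σσ²ᵢ = 0.96² + 1.68² + 1.62² = 6.3684
Covariances σ_ij = r_ij · s_i · s_j:
  σ(Q1,Q2) = 0.20 × 0.96 × 1.68 = 0.3226
  σ(Q1,Q3) = 0.65 × 0.96 × 1.62 = 1.0109
  σ(Q2,Q3) = 0.55 × 1.68 × 1.62 = 1.4969
σ²_T = Σσ²ᵢ + 2·Σσ_ij = 6.3684 + 2 × 2.8304 = 12.0292
α = (3/2)·(1 − 6.3684/12.0292) = 0.706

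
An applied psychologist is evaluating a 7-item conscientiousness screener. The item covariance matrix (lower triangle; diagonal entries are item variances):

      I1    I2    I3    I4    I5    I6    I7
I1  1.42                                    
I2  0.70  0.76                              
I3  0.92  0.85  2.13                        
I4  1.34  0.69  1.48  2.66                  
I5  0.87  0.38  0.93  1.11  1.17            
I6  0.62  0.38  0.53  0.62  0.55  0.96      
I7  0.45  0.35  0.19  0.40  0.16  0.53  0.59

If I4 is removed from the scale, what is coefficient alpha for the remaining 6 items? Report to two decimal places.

coefficient alpha = 0.85

Remaining items: I1, I2, I3, I5, I6, I7 (k = 6).
sum of item variances = 1.42 + 0.76 + 2.13 + 1.17 + 0.96 + 0.59 = 7.03
total variance = 7.03 + 2 × 8.41 = 23.85
α (item deleted) = (6/5)·(1 − 7.03/23.85) = 0.85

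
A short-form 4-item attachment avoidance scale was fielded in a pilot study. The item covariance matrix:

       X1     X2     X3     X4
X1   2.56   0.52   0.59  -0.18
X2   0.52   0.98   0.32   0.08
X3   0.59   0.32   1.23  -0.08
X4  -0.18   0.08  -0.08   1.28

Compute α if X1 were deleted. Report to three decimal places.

Remaining items: X2, X3, X4 (k = 3).
ΣVar(i) = 0.98 + 1.23 + 1.28 = 3.49
σ²_T = 3.49 + 2 × 0.32 = 4.13
α (item deleted) = (3/2)·(1 − 3.49/4.13) = 0.232

α = 0.232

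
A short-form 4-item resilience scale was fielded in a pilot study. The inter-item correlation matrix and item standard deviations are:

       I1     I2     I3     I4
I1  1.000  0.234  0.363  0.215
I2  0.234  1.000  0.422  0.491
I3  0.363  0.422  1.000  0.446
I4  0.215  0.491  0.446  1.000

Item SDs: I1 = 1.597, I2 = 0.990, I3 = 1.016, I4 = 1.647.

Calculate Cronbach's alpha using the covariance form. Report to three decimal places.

Σσ²ᵢ = 1.597² + 0.990² + 1.016² + 1.647² = 7.2754
Covariances σ_ij = r_ij · s_i · s_j:
  σ(I1,I2) = 0.234 × 1.597 × 0.990 = 0.3700
  σ(I1,I3) = 0.363 × 1.597 × 1.016 = 0.5890
  σ(I1,I4) = 0.215 × 1.597 × 1.647 = 0.5655
  σ(I2,I3) = 0.422 × 0.990 × 1.016 = 0.4245
  σ(I2,I4) = 0.491 × 0.990 × 1.647 = 0.8006
  σ(I3,I4) = 0.446 × 1.016 × 1.647 = 0.7463
σ²_T = Σσ²ᵢ + 2·Σσ_ij = 7.2754 + 2 × 3.4959 = 14.2672
α = (4/3)·(1 − 7.2754/14.2672) = 0.653

Cronbach's alpha = 0.653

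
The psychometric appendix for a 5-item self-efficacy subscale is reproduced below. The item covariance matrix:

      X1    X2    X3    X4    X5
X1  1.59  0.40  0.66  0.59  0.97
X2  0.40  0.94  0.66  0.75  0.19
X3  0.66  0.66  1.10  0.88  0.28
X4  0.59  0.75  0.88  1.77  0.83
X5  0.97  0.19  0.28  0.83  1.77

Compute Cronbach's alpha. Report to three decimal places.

Cronbach's alpha = 0.792

Σσᵢ² = 1.59 + 0.94 + 1.10 + 1.77 + 1.77 = 7.17
Sum of off-diagonal covariances = 6.21
total variance = 7.17 + 2 × 6.21 = 19.59
α = (k/(k−1))·(1 − Σσᵢ²/total variance) = (5/4)·(1 − 7.17/19.59) = 0.792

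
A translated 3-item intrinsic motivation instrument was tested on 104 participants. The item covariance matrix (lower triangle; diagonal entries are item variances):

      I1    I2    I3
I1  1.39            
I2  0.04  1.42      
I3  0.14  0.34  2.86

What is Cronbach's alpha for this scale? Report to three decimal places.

Cronbach's alpha = 0.232

ΣVar(i) = 1.39 + 1.42 + 2.86 = 5.67
Σ_{i<j} σ_ij = 0.52
σ²_total = 5.67 + 2 × 0.52 = 6.71
α = (k/(k−1))·(1 − ΣVar(i)/σ²_total) = (3/2)·(1 − 5.67/6.71) = 0.232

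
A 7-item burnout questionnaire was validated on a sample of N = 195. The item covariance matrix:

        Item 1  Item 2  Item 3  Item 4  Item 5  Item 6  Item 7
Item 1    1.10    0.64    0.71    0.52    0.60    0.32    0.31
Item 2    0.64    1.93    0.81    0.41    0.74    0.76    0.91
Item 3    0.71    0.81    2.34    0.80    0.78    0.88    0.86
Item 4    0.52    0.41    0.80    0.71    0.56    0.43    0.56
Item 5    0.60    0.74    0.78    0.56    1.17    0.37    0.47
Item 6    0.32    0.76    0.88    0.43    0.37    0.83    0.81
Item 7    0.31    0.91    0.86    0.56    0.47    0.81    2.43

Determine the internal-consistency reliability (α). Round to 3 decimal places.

ΣVar(i) = 1.10 + 1.93 + 2.34 + 0.71 + 1.17 + 0.83 + 2.43 = 10.51
Σ_{i<j} σ_ij = 13.25
σ²_total = 10.51 + 2 × 13.25 = 37.01
α = (k/(k−1))·(1 − ΣVar(i)/σ²_total) = (7/6)·(1 − 10.51/37.01) = 0.835

α = 0.835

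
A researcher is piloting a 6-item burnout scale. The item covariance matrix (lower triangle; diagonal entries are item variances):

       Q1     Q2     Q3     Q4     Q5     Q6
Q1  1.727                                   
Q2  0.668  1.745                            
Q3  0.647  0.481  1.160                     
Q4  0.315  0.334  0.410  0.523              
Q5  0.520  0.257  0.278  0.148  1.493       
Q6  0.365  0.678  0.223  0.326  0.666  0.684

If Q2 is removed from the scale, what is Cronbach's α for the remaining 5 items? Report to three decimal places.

Remaining items: Q1, Q3, Q4, Q5, Q6 (k = 5).
Σσ²ᵢ = 1.727 + 1.160 + 0.523 + 1.493 + 0.684 = 5.587
total variance = 5.587 + 2 × 3.898 = 13.383
α (item deleted) = (5/4)·(1 − 5.587/13.383) = 0.728

α = 0.728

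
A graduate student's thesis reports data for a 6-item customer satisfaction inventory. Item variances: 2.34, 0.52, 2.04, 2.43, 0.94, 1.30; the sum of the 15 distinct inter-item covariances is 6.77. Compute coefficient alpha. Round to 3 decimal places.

coefficient alpha = 0.703

Σσᵢ² = 2.34 + 0.52 + 2.04 + 2.43 + 0.94 + 1.30 = 9.57
Sum of distinct covariances = 6.77
Var(T) = Σσᵢ² + 2·Σcov = 9.57 + 2 × 6.77 = 23.11
α = (6/5)·(1 − 9.57/23.11) = 0.703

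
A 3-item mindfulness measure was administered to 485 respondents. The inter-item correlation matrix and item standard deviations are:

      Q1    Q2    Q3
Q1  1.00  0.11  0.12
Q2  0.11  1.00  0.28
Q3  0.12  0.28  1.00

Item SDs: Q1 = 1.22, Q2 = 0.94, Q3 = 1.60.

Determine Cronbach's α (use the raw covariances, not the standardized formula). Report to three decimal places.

Σσ²ᵢ = 1.22² + 0.94² + 1.60² = 4.9320
Covariances σ_ij = r_ij · s_i · s_j:
  σ(Q1,Q2) = 0.11 × 1.22 × 0.94 = 0.1261
  σ(Q1,Q3) = 0.12 × 1.22 × 1.60 = 0.2342
  σ(Q2,Q3) = 0.28 × 0.94 × 1.60 = 0.4211
σ²_T = Σσ²ᵢ + 2·Σσ_ij = 4.9320 + 2 × 0.7814 = 6.4948
α = (3/2)·(1 − 4.9320/6.4948) = 0.361

Cronbach's α = 0.361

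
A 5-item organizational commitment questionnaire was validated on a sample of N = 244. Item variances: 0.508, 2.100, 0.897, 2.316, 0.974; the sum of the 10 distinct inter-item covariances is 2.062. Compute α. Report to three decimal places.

ΣVar(i) = 0.508 + 2.100 + 0.897 + 2.316 + 0.974 = 6.795
Sum of distinct covariances = 2.062
σ²_T = ΣVar(i) + 2·Σcov = 6.795 + 2 × 2.062 = 10.919
α = (5/4)·(1 − 6.795/10.919) = 0.472

α = 0.472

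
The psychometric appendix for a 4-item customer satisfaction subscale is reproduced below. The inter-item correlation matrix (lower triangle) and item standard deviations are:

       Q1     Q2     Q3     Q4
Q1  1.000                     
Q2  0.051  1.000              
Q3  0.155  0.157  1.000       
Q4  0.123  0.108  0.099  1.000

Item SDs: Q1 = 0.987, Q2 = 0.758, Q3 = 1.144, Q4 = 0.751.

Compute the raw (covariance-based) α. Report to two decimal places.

α = 0.34

Σσ²ᵢ = 0.987² + 0.758² + 1.144² + 0.751² = 3.4215
Covariances σ_ij = r_ij · s_i · s_j:
  σ(Q1,Q2) = 0.051 × 0.987 × 0.758 = 0.0382
  σ(Q1,Q3) = 0.155 × 0.987 × 1.144 = 0.1750
  σ(Q1,Q4) = 0.123 × 0.987 × 0.751 = 0.0912
  σ(Q2,Q3) = 0.157 × 0.758 × 1.144 = 0.1361
  σ(Q2,Q4) = 0.108 × 0.758 × 0.751 = 0.0615
  σ(Q3,Q4) = 0.099 × 1.144 × 0.751 = 0.0851
σ²_T = Σσ²ᵢ + 2·Σσ_ij = 3.4215 + 2 × 0.5871 = 4.5957
α = (4/3)·(1 − 3.4215/4.5957) = 0.34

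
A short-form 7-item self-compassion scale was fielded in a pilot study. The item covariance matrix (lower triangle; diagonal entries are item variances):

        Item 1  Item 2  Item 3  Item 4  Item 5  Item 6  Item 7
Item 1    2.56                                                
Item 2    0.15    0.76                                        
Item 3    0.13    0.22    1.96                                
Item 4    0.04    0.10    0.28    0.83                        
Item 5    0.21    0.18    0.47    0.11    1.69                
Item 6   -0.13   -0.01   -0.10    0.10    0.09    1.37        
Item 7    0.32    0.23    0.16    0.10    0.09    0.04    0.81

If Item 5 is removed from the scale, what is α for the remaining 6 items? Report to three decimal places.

Remaining items: Item 1, Item 2, Item 3, Item 4, Item 6, Item 7 (k = 6).
Σσᵢ² = 2.56 + 0.76 + 1.96 + 0.83 + 1.37 + 0.81 = 8.29
total variance = 8.29 + 2 × 1.63 = 11.55
α (item deleted) = (6/5)·(1 − 8.29/11.55) = 0.339

α = 0.339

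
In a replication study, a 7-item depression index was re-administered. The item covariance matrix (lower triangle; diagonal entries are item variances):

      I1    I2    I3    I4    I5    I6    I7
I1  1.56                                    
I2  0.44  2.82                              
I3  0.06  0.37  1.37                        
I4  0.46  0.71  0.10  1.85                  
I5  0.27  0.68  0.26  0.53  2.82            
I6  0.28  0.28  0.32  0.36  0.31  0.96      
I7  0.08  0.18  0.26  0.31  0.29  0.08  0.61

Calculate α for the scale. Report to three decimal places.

α = 0.613

sum of item variances = 1.56 + 2.82 + 1.37 + 1.85 + 2.82 + 0.96 + 0.61 = 11.99
Σ_{i<j} σ_ij = 6.63
σ²_T = 11.99 + 2 × 6.63 = 25.25
α = (k/(k−1))·(1 − sum of item variances/σ²_T) = (7/6)·(1 − 11.99/25.25) = 0.613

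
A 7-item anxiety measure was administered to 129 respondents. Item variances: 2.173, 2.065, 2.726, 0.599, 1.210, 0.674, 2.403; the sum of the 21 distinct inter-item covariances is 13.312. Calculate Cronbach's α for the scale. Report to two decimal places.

α = 0.81

ΣVar(i) = 2.173 + 2.065 + 2.726 + 0.599 + 1.210 + 0.674 + 2.403 = 11.850
Sum of distinct covariances = 13.312
Var(T) = ΣVar(i) + 2·Σcov = 11.850 + 2 × 13.312 = 38.474
α = (7/6)·(1 − 11.850/38.474) = 0.81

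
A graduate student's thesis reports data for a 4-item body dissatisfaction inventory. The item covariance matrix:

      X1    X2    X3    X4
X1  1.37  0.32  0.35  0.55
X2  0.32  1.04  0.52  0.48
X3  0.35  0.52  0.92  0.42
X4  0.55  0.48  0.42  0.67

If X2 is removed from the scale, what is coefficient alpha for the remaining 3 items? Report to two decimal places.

Remaining items: X1, X3, X4 (k = 3).
ΣVar(i) = 1.37 + 0.92 + 0.67 = 2.96
total variance = 2.96 + 2 × 1.32 = 5.60
α (item deleted) = (3/2)·(1 − 2.96/5.60) = 0.71

α = 0.71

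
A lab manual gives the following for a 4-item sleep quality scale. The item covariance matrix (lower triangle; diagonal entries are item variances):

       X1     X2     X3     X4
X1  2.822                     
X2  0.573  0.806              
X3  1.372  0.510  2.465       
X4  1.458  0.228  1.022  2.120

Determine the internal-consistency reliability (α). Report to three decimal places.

α = 0.743

sum of item variances = 2.822 + 0.806 + 2.465 + 2.120 = 8.213
Σ_{i<j} σ_ij = 5.163
σ²_total = 8.213 + 2 × 5.163 = 18.539
α = (k/(k−1))·(1 − sum of item variances/σ²_total) = (4/3)·(1 − 8.213/18.539) = 0.743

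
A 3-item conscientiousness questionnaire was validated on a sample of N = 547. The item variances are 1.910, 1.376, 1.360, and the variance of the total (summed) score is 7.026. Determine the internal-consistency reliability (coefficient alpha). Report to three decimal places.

α = 0.508

Σσ²ᵢ = 1.910 + 1.376 + 1.360 = 4.646
α = (k/(k−1))·(1 − Σσ²ᵢ/Var(T)) = (3/2)·(1 − 4.646/7.026) = 0.508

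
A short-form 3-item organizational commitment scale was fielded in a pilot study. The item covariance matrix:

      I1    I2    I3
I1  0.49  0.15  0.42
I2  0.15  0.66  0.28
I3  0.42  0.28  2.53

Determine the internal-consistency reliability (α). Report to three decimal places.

Σσ²ᵢ = 0.49 + 0.66 + 2.53 = 3.68
Sum of off-diagonal covariances = 0.85
Var(T) = 3.68 + 2 × 0.85 = 5.38
α = (k/(k−1))·(1 − Σσ²ᵢ/Var(T)) = (3/2)·(1 − 3.68/5.38) = 0.474

α = 0.474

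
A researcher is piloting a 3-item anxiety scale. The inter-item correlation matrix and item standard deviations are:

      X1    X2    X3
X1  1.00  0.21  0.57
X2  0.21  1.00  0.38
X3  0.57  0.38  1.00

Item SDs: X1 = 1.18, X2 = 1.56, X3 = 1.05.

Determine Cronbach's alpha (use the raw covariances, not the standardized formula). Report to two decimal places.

α = 0.62

Σσ²ᵢ = 1.18² + 1.56² + 1.05² = 4.9285
Covariances σ_ij = r_ij · s_i · s_j:
  σ(X1,X2) = 0.21 × 1.18 × 1.56 = 0.3866
  σ(X1,X3) = 0.57 × 1.18 × 1.05 = 0.7062
  σ(X2,X3) = 0.38 × 1.56 × 1.05 = 0.6224
σ²_T = Σσ²ᵢ + 2·Σσ_ij = 4.9285 + 2 × 1.7152 = 8.3589
α = (3/2)·(1 − 4.9285/8.3589) = 0.62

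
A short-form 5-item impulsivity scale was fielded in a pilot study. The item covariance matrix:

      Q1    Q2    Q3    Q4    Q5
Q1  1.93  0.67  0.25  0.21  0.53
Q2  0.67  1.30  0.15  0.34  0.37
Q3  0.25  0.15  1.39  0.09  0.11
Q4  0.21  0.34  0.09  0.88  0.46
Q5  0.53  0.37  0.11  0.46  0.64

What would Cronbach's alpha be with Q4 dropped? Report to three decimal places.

Remaining items: Q1, Q2, Q3, Q5 (k = 4).
Σσᵢ² = 1.93 + 1.30 + 1.39 + 0.64 = 5.26
total variance = 5.26 + 2 × 2.08 = 9.42
α (item deleted) = (4/3)·(1 − 5.26/9.42) = 0.589

α = 0.589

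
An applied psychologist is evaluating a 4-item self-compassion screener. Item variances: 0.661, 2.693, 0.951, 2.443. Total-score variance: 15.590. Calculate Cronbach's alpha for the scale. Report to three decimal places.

α = 0.756

sum of item variances = 0.661 + 2.693 + 0.951 + 2.443 = 6.748
α = (k/(k−1))·(1 − sum of item variances/total variance) = (4/3)·(1 − 6.748/15.590) = 0.756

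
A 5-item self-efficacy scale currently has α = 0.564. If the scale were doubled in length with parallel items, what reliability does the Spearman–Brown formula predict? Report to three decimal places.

Length factor m = 2
α' = m·α / (1 + (m−1)·α)
   = 2 × 0.564 / (1 + (2 − 1) × 0.564)
   = 1.1280 / 1.5640 = 0.721

predicted reliability = 0.721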